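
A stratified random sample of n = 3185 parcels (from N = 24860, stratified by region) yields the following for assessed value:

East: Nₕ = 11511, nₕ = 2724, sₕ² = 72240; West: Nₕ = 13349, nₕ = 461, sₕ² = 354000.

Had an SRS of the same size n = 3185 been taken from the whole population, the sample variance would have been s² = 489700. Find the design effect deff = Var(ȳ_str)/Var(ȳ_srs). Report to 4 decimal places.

1.6270

Var(ȳ_str) = Σ Wₕ²(1−fₕ)sₕ²/nₕ with Wₕ = Nₕ/24860:
  East: (11511/24860)²·(1−2724/11511)·72240/2724 = 4.3403232
  West: (13349/24860)²·(1−461/13349)·354000/461 = 213.76389
  → Var(ȳ_str) = 218.10421.
Var(ȳ_srs) = (1 − 3185/24860)·489700/3185 = 134.05365.
deff = 218.10421 / 134.05365 = 1.6270.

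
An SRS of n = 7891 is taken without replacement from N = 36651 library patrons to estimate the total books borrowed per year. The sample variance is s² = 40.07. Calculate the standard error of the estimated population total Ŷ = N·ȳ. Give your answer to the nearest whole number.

Var(Ŷ) = N²·Var(ȳ) = N²·(1 − n/N)·s²/n.
f = 7891/36651 = 0.21530108; Var(ȳ) = 0.78469892·40.07/7891 = 0.0039846516.
Var(Ŷ) = 36651² · 0.0039846516 = 5.3525658 × 10^6.
SE(Ŷ) = √(5.3525658 × 10^6) = 2314.

2314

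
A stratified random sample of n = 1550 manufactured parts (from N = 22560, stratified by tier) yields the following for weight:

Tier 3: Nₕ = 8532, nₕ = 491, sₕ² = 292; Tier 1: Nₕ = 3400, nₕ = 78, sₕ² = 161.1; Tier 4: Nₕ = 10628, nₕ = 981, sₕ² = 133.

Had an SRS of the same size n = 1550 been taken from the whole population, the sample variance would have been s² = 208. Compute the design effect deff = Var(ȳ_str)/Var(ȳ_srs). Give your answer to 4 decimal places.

Var(ȳ_str) = Σ Wₕ²(1−fₕ)sₕ²/nₕ with Wₕ = Nₕ/22560:
  Tier 3: (8532/22560)²·(1−491/8532)·292/491 = 0.080164867
  Tier 1: (3400/22560)²·(1−78/3400)·161.1/78 = 0.045835428
  Tier 4: (10628/22560)²·(1−981/10628)·133/981 = 0.027311671
  → Var(ȳ_str) = 0.15331197.
Var(ȳ_srs) = (1 − 1550/22560)·208/1550 = 0.12497369.
deff = 0.15331197 / 0.12497369 = 1.2268.

1.2268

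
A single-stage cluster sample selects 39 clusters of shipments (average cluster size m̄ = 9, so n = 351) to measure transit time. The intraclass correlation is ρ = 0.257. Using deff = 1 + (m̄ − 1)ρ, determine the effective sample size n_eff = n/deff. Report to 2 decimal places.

114.86

deff = 1 + (9 − 1)·0.257 = 1 + 2.056 = 3.056.
n_eff = 351 / 3.056 = 114.86.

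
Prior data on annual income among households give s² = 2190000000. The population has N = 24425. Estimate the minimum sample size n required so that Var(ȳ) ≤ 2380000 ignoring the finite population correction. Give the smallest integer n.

921

Without fpc, n₀ = s²/D = 2190000000/2380000 = 920.1681.
Rounding up, n = 921.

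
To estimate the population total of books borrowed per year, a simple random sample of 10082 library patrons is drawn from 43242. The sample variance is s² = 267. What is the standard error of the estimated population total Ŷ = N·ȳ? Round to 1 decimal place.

6162.3

Var(Ŷ) = N²·Var(ȳ) = N²·(1 − n/N)·s²/n.
f = 10082/43242 = 0.23315295; Var(ȳ) = 0.76684705·267/10082 = 0.020308288.
Var(Ŷ) = 43242² · 0.020308288 = 3.797387 × 10^7.
SE(Ŷ) = √(3.797387 × 10^7) = 6162.3.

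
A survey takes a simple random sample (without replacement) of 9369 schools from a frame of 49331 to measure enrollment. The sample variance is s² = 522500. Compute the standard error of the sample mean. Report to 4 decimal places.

Under SRS without replacement, Var(ȳ) = (1 − f)·s²/n with f = n/N = 9369/49331 = 0.18992114.
Var(ȳ) = (1 − 0.18992114)·522500/9369 = 0.81007886·55.769026 = 45.177308.
SE(ȳ) = √(45.177308) = 6.7214.

6.7214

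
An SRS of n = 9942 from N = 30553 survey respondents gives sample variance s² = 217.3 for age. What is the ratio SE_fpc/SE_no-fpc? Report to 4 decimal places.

0.8213

f = n/N = 9942/30553 = 0.32540176.
SE_no-fpc = √(s²/n) = 0.14784035; SE_fpc = √((1−f)s²/n) = 0.12142709.
Ratio = √(1−f) = 0.82133930.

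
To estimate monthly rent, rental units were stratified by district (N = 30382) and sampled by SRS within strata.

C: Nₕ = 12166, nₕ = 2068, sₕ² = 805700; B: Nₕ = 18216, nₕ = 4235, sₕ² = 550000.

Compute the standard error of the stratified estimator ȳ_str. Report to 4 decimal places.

9.3640

Var(ȳ_str) = Σₕ Wₕ²(1 − fₕ)sₕ²/nₕ with Wₕ = Nₕ/N, N = 30382.
C: Wₕ = 0.40043447; term = 0.40043447²·(1 − 0.16998192)·805700/2068 = 51.852928.
B: Wₕ = 0.59956553; term = 0.59956553²·(1 − 0.23248792)·550000/4235 = 35.831733.
Sum = 87.684661.
SE = √(87.684661) = 9.3640.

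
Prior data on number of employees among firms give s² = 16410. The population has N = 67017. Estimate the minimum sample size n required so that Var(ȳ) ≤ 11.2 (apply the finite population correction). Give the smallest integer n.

1434

Without fpc, n₀ = s²/D = 16410/11.2 = 1465.1786.
With fpc, (1 − n/N)·s²/n ≤ D requires n ≥ n₀/(1 + n₀/N) = 1465.1786/(1 + 1465.1786/67017) = 1433.8311.
Rounding up, n = 1434.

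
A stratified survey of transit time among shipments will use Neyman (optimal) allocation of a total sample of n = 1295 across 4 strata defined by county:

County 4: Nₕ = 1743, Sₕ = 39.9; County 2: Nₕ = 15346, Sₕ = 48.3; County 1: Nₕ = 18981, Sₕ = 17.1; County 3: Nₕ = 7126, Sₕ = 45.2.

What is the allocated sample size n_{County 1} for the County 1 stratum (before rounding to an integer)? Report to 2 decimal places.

288.40

Neyman allocation: nₕ = n·NₕSₕ / Σⱼ NⱼSⱼ.
Σ NⱼSⱼ = 1743·39.9 + 15346·48.3 + 18981·17.1 + 7126·45.2 = 1.4574278 × 10^6.
n_{County 1} = 1295·18981·17.1 / (1.4574278 × 10^6) = 288.40.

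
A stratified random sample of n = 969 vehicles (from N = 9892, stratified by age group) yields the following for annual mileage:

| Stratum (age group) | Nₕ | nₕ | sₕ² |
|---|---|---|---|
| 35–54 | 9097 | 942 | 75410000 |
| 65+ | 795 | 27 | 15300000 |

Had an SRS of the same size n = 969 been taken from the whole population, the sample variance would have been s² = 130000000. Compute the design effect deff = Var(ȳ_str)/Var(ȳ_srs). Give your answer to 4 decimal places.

Var(ȳ_str) = Σ Wₕ²(1−fₕ)sₕ²/nₕ with Wₕ = Nₕ/9892:
  35–54: (9097/9892)²·(1−942/9097)·75410000/942 = 60692.075
  65+: (795/9892)²·(1−27/795)·15300000/27 = 3535.8009
  → Var(ȳ_str) = 64227.876.
Var(ȳ_srs) = (1 − 969/9892)·130000000/969 = 121016.99.
deff = 64227.876 / 121016.99 = 0.5307.

0.5307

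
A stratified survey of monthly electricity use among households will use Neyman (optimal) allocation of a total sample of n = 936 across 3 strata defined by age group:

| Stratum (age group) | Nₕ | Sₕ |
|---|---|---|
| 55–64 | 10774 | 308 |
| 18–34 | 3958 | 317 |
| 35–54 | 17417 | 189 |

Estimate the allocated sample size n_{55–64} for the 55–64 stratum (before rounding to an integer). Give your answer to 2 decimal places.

394.92

Neyman allocation: nₕ = n·NₕSₕ / Σⱼ NⱼSⱼ.
Σ NⱼSⱼ = 10774·308 + 3958·317 + 17417·189 = 7.864891 × 10^6.
n_{55–64} = 936·10774·308 / (7.864891 × 10^6) = 394.92.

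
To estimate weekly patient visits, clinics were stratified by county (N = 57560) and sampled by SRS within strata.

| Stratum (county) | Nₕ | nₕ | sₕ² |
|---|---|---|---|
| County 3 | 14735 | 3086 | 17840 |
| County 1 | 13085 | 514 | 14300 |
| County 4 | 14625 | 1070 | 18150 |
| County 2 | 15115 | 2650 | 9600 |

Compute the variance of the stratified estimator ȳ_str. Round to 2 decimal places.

2.90

Var(ȳ_str) = Σₕ Wₕ²(1 − fₕ)sₕ²/nₕ with Wₕ = Nₕ/N, N = 57560.
County 3: Wₕ = 0.25599375; term = 0.25599375²·(1 − 0.20943332)·17840/3086 = 0.29949953.
County 1: Wₕ = 0.22732801; term = 0.22732801²·(1 − 0.03928162)·14300/514 = 1.3812583.
County 4: Wₕ = 0.25408270; term = 0.25408270²·(1 − 0.07316239)·18150/1070 = 1.0149547.
County 2: Wₕ = 0.26259555; term = 0.26259555²·(1 − 0.17532253)·9600/2650 = 0.20600807.
Sum = 2.9017206.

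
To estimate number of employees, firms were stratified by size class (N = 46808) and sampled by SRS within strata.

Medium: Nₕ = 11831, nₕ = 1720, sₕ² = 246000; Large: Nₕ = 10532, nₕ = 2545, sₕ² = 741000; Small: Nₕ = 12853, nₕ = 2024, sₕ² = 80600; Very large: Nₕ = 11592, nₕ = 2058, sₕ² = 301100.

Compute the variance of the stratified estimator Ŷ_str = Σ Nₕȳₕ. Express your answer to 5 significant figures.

6.3313 × 10^10

Var(Ŷ_str) = Σₕ Nₕ²(1 − fₕ)sₕ²/nₕ.
Medium: 11831²·(1 − 1720/11831)·246000/1720 = 1.7108905 × 10^10.
Large: 10532²·(1 − 2545/10532)·741000/2545 = 2.449204 × 10^10.
Small: 12853²·(1 − 2024/12853)·80600/2024 = 5.5426492 × 10^9.
Very large: 11592²·(1 − 2058/11592)·301100/2058 = 1.6169586 × 10^10.
Sum = 6.331318 × 10^10.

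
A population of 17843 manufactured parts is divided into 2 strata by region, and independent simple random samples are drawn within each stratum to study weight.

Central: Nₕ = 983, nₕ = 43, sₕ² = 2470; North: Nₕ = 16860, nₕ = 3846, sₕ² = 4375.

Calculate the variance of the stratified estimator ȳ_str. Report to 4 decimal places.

Var(ȳ_str) = Σₕ Wₕ²(1 − fₕ)sₕ²/nₕ with Wₕ = Nₕ/N, N = 17843.
Central: Wₕ = 0.05509163; term = 0.05509163²·(1 − 0.04374364)·2470/43 = 0.16671479.
North: Wₕ = 0.94490837; term = 0.94490837²·(1 − 0.22811388)·4375/3846 = 0.78397353.
Sum = 0.95068832.

0.9507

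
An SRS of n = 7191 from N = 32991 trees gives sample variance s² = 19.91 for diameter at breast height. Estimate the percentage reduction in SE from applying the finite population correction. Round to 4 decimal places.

f = n/N = 7191/32991 = 0.21796854.
SE_no-fpc = √(s²/n) = 0.052618806; SE_fpc = √((1−f)s²/n) = 0.046532148.
Ratio = √(1−f) = 0.88432543. Reduction = 100·(1 − 0.88432543) = 11.5675%.

11.5675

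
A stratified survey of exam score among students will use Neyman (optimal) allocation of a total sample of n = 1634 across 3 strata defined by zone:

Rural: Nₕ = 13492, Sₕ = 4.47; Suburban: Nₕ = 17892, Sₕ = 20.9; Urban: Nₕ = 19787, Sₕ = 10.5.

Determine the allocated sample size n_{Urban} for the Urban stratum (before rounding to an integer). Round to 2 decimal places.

528.78

Neyman allocation: nₕ = n·NₕSₕ / Σⱼ NⱼSⱼ.
Σ NⱼSⱼ = 13492·4.47 + 17892·20.9 + 19787·10.5 = 642015.54.
n_{Urban} = 1634·19787·10.5 / 642015.54 = 528.78.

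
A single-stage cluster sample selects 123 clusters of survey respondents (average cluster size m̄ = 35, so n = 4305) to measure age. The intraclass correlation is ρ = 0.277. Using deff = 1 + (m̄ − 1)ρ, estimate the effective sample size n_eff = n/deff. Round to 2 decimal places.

413.23

deff = 1 + (35 − 1)·0.277 = 1 + 9.418 = 10.418.
n_eff = 4305 / 10.418 = 413.23.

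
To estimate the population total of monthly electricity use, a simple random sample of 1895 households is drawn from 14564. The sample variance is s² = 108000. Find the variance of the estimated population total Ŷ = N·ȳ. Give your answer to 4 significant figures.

1.052 × 10^10

Var(Ŷ) = N²·Var(ȳ) = N²·(1 − n/N)·s²/n.
f = 1895/14564 = 0.13011535; Var(ȳ) = 0.86988465·108000/1895 = 49.576539.
Var(Ŷ) = 14564² · 49.576539 = 1.0515684 × 10^10.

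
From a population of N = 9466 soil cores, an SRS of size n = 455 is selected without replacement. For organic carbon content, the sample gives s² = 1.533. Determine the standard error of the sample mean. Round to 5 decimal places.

Under SRS without replacement, Var(ȳ) = (1 − f)·s²/n with f = n/N = 455/9466 = 0.04806677.
Var(ȳ) = (1 − 0.04806677)·1.533/455 = 0.95193323·0.0033692308 = 0.0032072827.
SE(ȳ) = √(0.0032072827) = 0.05663.

0.05663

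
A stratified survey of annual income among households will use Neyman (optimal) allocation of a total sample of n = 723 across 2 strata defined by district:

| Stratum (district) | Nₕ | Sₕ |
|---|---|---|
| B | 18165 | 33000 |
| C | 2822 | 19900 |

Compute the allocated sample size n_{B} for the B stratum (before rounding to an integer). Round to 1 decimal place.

Neyman allocation: nₕ = n·NₕSₕ / Σⱼ NⱼSⱼ.
Σ NⱼSⱼ = 18165·33000 + 2822·19900 = 6.556028 × 10^8.
n_{B} = 723·18165·33000 / (6.556028 × 10^8) = 661.1.

661.1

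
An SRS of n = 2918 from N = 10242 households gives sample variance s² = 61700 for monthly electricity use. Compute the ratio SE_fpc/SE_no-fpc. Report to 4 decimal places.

f = n/N = 2918/10242 = 0.28490529.
SE_no-fpc = √(s²/n) = 4.5983279; SE_fpc = √((1−f)s²/n) = 3.8884966.
Ratio = √(1−f) = 0.84563273.

0.8456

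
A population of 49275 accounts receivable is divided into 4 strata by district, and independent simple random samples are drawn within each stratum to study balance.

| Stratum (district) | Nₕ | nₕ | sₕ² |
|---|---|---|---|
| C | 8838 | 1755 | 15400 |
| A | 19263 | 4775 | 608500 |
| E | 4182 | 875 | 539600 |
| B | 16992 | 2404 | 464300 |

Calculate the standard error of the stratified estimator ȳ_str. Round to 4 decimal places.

Var(ȳ_str) = Σₕ Wₕ²(1 − fₕ)sₕ²/nₕ with Wₕ = Nₕ/N, N = 49275.
C: Wₕ = 0.17936073; term = 0.17936073²·(1 − 0.19857434)·15400/1755 = 0.22623593.
A: Wₕ = 0.39092846; term = 0.39092846²·(1 − 0.24788455)·608500/4775 = 14.647594.
E: Wₕ = 0.08487062; term = 0.08487062²·(1 − 0.20923003)·539600/875 = 3.5126012.
B: Wₕ = 0.34484018; term = 0.34484018²·(1 − 0.14147834)·464300/2404 = 19.717471.
Sum = 38.103902.
SE = √(38.103902) = 6.1728.

6.1728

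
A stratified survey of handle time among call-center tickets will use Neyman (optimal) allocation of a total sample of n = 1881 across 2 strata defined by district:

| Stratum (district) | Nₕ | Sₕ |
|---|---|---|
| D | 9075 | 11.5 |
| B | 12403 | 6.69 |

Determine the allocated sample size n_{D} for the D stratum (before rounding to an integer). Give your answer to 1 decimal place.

1047.9

Neyman allocation: nₕ = n·NₕSₕ / Σⱼ NⱼSⱼ.
Σ NⱼSⱼ = 9075·11.5 + 12403·6.69 = 187338.57.
n_{D} = 1881·9075·11.5 / 187338.57 = 1047.9.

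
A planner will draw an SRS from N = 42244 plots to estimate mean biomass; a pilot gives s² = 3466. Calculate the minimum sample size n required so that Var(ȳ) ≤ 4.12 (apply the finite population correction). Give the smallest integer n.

Without fpc, n₀ = s²/D = 3466/4.12 = 841.2621.
With fpc, (1 − n/N)·s²/n ≤ D requires n ≥ n₀/(1 + n₀/N) = 841.2621/(1 + 841.2621/42244) = 824.8360.
Rounding up, n = 825.

825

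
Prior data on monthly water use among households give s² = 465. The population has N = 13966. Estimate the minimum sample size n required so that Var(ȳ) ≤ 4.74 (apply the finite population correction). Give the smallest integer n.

Without fpc, n₀ = s²/D = 465/4.74 = 98.1013.
With fpc, (1 − n/N)·s²/n ≤ D requires n ≥ n₀/(1 + n₀/N) = 98.1013/(1 + 98.1013/13966) = 97.4170.
Rounding up, n = 98.

98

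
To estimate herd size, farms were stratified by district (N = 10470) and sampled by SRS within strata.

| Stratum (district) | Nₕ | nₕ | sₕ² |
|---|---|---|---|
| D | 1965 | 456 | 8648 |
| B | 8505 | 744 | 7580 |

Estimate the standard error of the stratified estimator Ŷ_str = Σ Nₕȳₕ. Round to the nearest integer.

Var(Ŷ_str) = Σₕ Nₕ²(1 − fₕ)sₕ²/nₕ.
D: 1965²·(1 − 456/1965)·8648/456 = 5.6234473 × 10^7.
B: 8505²·(1 − 744/8505)·7580/744 = 6.7249378 × 10^8.
Sum = 7.2872825 × 10^8.
SE = √(7.2872825 × 10^8) = 26995.

26995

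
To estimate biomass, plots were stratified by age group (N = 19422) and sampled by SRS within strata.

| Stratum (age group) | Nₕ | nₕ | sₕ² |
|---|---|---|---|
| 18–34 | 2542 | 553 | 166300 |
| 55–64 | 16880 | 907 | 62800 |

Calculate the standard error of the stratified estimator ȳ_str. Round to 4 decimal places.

7.3158

Var(ȳ_str) = Σₕ Wₕ²(1 − fₕ)sₕ²/nₕ with Wₕ = Nₕ/N, N = 19422.
18–34: Wₕ = 0.13088250; term = 0.13088250²·(1 − 0.21754524)·166300/553 = 4.0307842.
55–64: Wₕ = 0.86911750; term = 0.86911750²·(1 − 0.05373223)·62800/907 = 49.490677.
Sum = 53.521461.
SE = √(53.521461) = 7.3158.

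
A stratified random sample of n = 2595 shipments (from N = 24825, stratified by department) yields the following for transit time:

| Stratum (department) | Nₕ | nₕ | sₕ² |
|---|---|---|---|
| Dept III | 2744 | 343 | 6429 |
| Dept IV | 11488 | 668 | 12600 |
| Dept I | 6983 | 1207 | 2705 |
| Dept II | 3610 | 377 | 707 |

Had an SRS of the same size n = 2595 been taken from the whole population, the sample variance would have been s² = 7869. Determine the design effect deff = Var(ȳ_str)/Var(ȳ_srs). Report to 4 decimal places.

Var(ȳ_str) = Σ Wₕ²(1−fₕ)sₕ²/nₕ with Wₕ = Nₕ/24825:
  Dept III: (2744/24825)²·(1−343/2744)·6429/343 = 0.20037663
  Dept IV: (11488/24825)²·(1−668/11488)·12600/668 = 3.8044095
  Dept I: (6983/24825)²·(1−1207/6983)·2705/1207 = 0.14667318
  Dept II: (3610/24825)²·(1−377/3610)·707/377 = 0.035515052
  → Var(ȳ_str) = 4.1869744.
Var(ȳ_srs) = (1 − 2595/24825)·7869/2595 = 2.7153911.
deff = 4.1869744 / 2.7153911 = 1.5419.

1.5419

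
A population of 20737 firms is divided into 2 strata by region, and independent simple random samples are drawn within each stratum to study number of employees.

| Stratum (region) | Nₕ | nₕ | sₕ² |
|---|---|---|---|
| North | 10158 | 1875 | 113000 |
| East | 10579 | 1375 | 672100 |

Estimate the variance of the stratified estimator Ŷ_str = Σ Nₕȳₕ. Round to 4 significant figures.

5.266 × 10^10

Var(Ŷ_str) = Σₕ Nₕ²(1 − fₕ)sₕ²/nₕ.
North: 10158²·(1 − 1875/10158)·113000/1875 = 5.0707598 × 10^9.
East: 10579²·(1 − 1375/10579)·672100/1375 = 4.7594024 × 10^10.
Sum = 5.2664784 × 10^10.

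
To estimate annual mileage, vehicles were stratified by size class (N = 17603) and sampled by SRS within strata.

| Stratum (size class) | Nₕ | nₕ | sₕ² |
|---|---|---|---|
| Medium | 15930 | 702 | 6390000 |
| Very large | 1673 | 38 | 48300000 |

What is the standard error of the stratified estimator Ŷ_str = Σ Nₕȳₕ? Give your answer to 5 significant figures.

2.3843 × 10^6

Var(Ŷ_str) = Σₕ Nₕ²(1 − fₕ)sₕ²/nₕ.
Medium: 15930²·(1 − 702/15930)·6390000/702 = 2.2081186 × 10^12.
Very large: 1673²·(1 − 38/1673)·48300000/38 = 3.4767802 × 10^12.
Sum = 5.6848988 × 10^12.
SE = √(5.6848988 × 10^12) = 2.3843 × 10^6.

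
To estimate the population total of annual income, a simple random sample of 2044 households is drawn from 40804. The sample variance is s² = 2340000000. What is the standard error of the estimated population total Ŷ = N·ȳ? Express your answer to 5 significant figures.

4.2551 × 10^7

Var(Ŷ) = N²·Var(ȳ) = N²·(1 − n/N)·s²/n.
f = 2044/40804 = 0.05009313; Var(ȳ) = 0.94990687·2340000000/2044 = 1.0874668 × 10^6.
Var(Ŷ) = 40804² · (1.0874668 × 10^6) = 1.8105957 × 10^15.
SE(Ŷ) = √(1.8105957 × 10^15) = 4.2551 × 10^7.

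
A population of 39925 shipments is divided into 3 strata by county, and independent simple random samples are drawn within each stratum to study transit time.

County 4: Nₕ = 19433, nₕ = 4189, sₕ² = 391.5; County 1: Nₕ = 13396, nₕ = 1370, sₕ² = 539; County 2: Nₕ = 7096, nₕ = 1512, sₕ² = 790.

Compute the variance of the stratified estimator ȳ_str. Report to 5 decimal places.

0.07012

Var(ȳ_str) = Σₕ Wₕ²(1 − fₕ)sₕ²/nₕ with Wₕ = Nₕ/N, N = 39925.
County 4: Wₕ = 0.48673763; term = 0.48673763²·(1 − 0.21556116)·391.5/4189 = 0.017368821.
County 1: Wₕ = 0.33552912; term = 0.33552912²·(1 − 0.10226933)·539/1370 = 0.039762592.
County 2: Wₕ = 0.17773325; term = 0.17773325²·(1 − 0.21307779)·790/1512 = 0.012988065.
Sum = 0.070119478.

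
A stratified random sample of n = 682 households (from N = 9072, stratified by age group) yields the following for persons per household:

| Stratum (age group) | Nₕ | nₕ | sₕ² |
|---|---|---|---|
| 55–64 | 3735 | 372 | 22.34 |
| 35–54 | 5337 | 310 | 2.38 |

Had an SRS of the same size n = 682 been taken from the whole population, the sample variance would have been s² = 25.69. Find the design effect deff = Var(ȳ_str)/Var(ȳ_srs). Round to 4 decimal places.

0.3349

Var(ȳ_str) = Σ Wₕ²(1−fₕ)sₕ²/nₕ with Wₕ = Nₕ/9072:
  55–64: (3735/9072)²·(1−372/3735)·22.34/372 = 0.0091654041
  35–54: (5337/9072)²·(1−310/5337)·2.38/310 = 0.0025027373
  → Var(ȳ_str) = 0.011668141.
Var(ȳ_srs) = (1 − 682/9072)·25.69/682 = 0.034836832.
deff = 0.011668141 / 0.034836832 = 0.3349.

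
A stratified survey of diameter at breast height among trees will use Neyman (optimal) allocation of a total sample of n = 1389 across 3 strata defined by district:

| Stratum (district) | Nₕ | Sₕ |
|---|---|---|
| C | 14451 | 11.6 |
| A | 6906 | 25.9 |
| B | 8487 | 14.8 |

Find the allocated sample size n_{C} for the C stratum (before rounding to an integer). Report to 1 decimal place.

Neyman allocation: nₕ = n·NₕSₕ / Σⱼ NⱼSⱼ.
Σ NⱼSⱼ = 14451·11.6 + 6906·25.9 + 8487·14.8 = 472104.6.
n_{C} = 1389·14451·11.6 / 472104.6 = 493.2.

493.2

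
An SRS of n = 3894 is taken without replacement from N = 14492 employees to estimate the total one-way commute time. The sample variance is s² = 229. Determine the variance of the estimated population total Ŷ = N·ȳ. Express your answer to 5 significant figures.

Var(Ŷ) = N²·Var(ȳ) = N²·(1 − n/N)·s²/n.
f = 3894/14492 = 0.26869997; Var(ȳ) = 0.73130003·229/3894 = 0.043006602.
Var(Ŷ) = 14492² · 0.043006602 = 9.0321633 × 10^6.

9.0322 × 10^6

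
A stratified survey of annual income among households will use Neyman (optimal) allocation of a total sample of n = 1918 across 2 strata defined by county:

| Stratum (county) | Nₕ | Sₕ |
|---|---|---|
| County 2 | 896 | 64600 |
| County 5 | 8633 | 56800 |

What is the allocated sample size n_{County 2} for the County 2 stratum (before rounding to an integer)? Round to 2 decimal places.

Neyman allocation: nₕ = n·NₕSₕ / Σⱼ NⱼSⱼ.
Σ NⱼSⱼ = 896·64600 + 8633·56800 = 5.48236 × 10^8.
n_{County 2} = 1918·896·64600 / (5.48236 × 10^8) = 202.50.

202.50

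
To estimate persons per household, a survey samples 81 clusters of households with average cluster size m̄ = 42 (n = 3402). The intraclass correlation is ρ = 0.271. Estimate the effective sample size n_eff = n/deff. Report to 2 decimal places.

280.90

deff = 1 + (42 − 1)·0.271 = 1 + 11.111 = 12.111.
n_eff = 3402 / 12.111 = 280.90.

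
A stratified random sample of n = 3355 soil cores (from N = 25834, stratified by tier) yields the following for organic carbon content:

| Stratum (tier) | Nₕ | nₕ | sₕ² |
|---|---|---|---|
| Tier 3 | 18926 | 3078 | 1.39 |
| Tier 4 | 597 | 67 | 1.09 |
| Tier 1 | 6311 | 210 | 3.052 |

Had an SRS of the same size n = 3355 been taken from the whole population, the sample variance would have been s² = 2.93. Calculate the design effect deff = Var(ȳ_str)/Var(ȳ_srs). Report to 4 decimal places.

1.3806

Var(ȳ_str) = Σ Wₕ²(1−fₕ)sₕ²/nₕ with Wₕ = Nₕ/25834:
  Tier 3: (18926/25834)²·(1−3078/18926)·1.39/3078 = 2.0295333 × 10^-4
  Tier 4: (597/25834)²·(1−67/597)·1.09/67 = 7.7129157 × 10^-6
  Tier 1: (6311/25834)²·(1−210/6311)·3.052/210 = 8.3845765 × 10^-4
  → Var(ȳ_str) = 0.0010491239.
Var(ȳ_srs) = (1 − 3355/25834)·2.93/3355 = 7.5990697 × 10^-4.
deff = 0.0010491239 / (7.5990697 × 10^-4) = 1.3806.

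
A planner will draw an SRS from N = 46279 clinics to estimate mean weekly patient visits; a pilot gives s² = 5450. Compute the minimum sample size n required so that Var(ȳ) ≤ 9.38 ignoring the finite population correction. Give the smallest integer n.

Without fpc, n₀ = s²/D = 5450/9.38 = 581.0235.
Rounding up, n = 582.

582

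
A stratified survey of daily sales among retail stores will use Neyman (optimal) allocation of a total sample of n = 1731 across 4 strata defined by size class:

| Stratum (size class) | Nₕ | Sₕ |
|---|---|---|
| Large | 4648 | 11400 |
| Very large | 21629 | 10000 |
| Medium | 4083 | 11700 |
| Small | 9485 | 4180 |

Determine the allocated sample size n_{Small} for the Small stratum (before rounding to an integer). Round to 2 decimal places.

Neyman allocation: nₕ = n·NₕSₕ / Σⱼ NⱼSⱼ.
Σ NⱼSⱼ = 4648·11400 + 21629·10000 + 4083·11700 + 9485·4180 = 3.566956 × 10^8.
n_{Small} = 1731·9485·4180 / (3.566956 × 10^8) = 192.40.

192.40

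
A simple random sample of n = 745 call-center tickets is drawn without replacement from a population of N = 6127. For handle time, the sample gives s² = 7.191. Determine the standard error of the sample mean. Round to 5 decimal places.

Under SRS without replacement, Var(ȳ) = (1 − f)·s²/n with f = n/N = 745/6127 = 0.12159295.
Var(ȳ) = (1 − 0.12159295)·7.191/745 = 0.87840705·0.009652349 = 0.0084786914.
SE(ȳ) = √(0.0084786914) = 0.09208.

0.09208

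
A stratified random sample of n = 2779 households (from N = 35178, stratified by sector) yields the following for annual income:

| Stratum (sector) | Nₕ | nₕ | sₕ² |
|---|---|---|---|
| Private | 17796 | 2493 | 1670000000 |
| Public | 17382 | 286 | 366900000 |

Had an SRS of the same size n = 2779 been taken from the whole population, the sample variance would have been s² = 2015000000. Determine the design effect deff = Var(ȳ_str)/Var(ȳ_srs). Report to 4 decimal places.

Var(ȳ_str) = Σ Wₕ²(1−fₕ)sₕ²/nₕ with Wₕ = Nₕ/35178:
  Private: (17796/35178)²·(1−2493/17796)·1670000000/2493 = 147418.12
  Public: (17382/35178)²·(1−286/17382)·366900000/286 = 308058.82
  → Var(ȳ_str) = 455476.94.
Var(ȳ_srs) = (1 − 2779/35178)·2015000000/2779 = 667800.85.
deff = 455476.94 / 667800.85 = 0.6821.

0.6821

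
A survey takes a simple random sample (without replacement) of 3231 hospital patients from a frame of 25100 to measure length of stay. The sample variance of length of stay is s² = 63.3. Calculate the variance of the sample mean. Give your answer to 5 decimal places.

0.01707

Under SRS without replacement, Var(ȳ) = (1 − f)·s²/n with f = n/N = 3231/25100 = 0.12872510.
Var(ȳ) = (1 − 0.12872510)·63.3/3231 = 0.87127490·0.019591458 = 0.017069545.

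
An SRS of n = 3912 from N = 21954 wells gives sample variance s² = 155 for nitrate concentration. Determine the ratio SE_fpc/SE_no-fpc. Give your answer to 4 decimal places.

0.9065

f = n/N = 3912/21954 = 0.17819076.
SE_no-fpc = √(s²/n) = 0.19905195; SE_fpc = √((1−f)s²/n) = 0.18044794.
Ratio = √(1−f) = 0.90653695.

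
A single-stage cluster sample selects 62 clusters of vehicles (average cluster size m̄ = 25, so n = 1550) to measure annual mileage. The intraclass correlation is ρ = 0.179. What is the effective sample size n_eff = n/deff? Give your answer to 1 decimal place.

292.7

deff = 1 + (25 − 1)·0.179 = 1 + 4.296 = 5.296.
n_eff = 1550 / 5.296 = 292.7.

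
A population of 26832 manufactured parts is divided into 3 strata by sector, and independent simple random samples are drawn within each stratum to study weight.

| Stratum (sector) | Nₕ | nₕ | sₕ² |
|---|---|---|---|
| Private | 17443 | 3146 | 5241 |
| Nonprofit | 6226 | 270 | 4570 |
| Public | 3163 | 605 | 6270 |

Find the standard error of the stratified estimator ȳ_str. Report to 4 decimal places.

Var(ȳ_str) = Σₕ Wₕ²(1 − fₕ)sₕ²/nₕ with Wₕ = Nₕ/N, N = 26832.
Private: Wₕ = 0.65008199; term = 0.65008199²·(1 − 0.18035888)·5241/3146 = 0.57705266.
Nonprofit: Wₕ = 0.23203637; term = 0.23203637²·(1 − 0.04336653)·4570/270 = 0.87178652.
Public: Wₕ = 0.11788163; term = 0.11788163²·(1 − 0.19127411)·6270/605 = 0.11646778.
Sum = 1.565307.
SE = √(1.565307) = 1.2511.

1.2511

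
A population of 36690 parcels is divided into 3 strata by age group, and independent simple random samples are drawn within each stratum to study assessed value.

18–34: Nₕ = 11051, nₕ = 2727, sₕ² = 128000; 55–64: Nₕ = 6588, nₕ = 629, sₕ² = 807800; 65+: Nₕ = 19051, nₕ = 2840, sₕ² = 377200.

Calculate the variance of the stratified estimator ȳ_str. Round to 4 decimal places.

71.1312

Var(ȳ_str) = Σₕ Wₕ²(1 − fₕ)sₕ²/nₕ with Wₕ = Nₕ/N, N = 36690.
18–34: Wₕ = 0.30119924; term = 0.30119924²·(1 − 0.24676500)·128000/2727 = 3.2074734.
55–64: Wₕ = 0.17955846; term = 0.17955846²·(1 − 0.09547662)·807800/629 = 37.45284.
65+: Wₕ = 0.51924230; term = 0.51924230²·(1 − 0.14907354)·377200/2840 = 30.470916.
Sum = 71.131229.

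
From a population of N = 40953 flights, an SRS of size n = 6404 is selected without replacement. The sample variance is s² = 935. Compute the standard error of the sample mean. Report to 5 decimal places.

0.35096

Under SRS without replacement, Var(ȳ) = (1 − f)·s²/n with f = n/N = 6404/40953 = 0.15637438.
Var(ȳ) = (1 − 0.15637438)·935/6404 = 0.84362562·0.1460025 = 0.12317145.
SE(ȳ) = √(0.12317145) = 0.35096.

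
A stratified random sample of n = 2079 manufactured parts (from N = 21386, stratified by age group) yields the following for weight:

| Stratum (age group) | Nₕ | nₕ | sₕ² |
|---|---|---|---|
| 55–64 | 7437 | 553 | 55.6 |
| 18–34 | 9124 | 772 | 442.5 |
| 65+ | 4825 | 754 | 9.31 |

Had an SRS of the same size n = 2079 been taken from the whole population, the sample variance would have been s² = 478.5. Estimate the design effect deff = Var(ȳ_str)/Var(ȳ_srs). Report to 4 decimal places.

0.5163

Var(ȳ_str) = Σ Wₕ²(1−fₕ)sₕ²/nₕ with Wₕ = Nₕ/21386:
  55–64: (7437/21386)²·(1−553/7437)·55.6/553 = 0.011254577
  18–34: (9124/21386)²·(1−772/9124)·442.5/772 = 0.095502032
  65+: (4825/21386)²·(1−754/4825)·9.31/754 = 5.3029512 × 10^-4
  → Var(ȳ_str) = 0.1072869.
Var(ȳ_srs) = (1 − 2079/21386)·478.5/2079 = 0.20778428.
deff = 0.1072869 / 0.20778428 = 0.5163.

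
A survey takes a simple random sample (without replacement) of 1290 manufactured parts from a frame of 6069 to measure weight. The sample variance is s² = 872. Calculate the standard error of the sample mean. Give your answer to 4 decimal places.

0.7296

Under SRS without replacement, Var(ȳ) = (1 − f)·s²/n with f = n/N = 1290/6069 = 0.21255561.
Var(ȳ) = (1 − 0.21255561)·872/1290 = 0.78744439·0.67596899 = 0.53228799.
SE(ȳ) = √(0.53228799) = 0.7296.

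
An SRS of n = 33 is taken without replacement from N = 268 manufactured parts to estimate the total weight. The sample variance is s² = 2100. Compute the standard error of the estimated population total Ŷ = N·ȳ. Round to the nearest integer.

Var(Ŷ) = N²·Var(ȳ) = N²·(1 − n/N)·s²/n.
f = 33/268 = 0.12313433; Var(ȳ) = 0.87686567·2100/33 = 55.800543.
Var(Ŷ) = 268² · 55.800543 = 4.0078182 × 10^6.
SE(Ŷ) = √(4.0078182 × 10^6) = 2002.

2002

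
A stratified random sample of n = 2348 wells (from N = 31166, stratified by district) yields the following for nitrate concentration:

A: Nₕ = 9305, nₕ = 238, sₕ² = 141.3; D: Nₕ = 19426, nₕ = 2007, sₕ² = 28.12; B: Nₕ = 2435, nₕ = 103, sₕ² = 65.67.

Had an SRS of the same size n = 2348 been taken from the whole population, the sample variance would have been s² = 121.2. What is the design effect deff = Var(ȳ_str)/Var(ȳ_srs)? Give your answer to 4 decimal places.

1.2608

Var(ȳ_str) = Σ Wₕ²(1−fₕ)sₕ²/nₕ with Wₕ = Nₕ/31166:
  A: (9305/31166)²·(1−238/9305)·141.3/238 = 0.05156833
  D: (19426/31166)²·(1−2007/19426)·28.12/2007 = 0.0048810405
  B: (2435/31166)²·(1−103/2435)·65.67/103 = 0.003727307
  → Var(ȳ_str) = 0.060176678.
Var(ȳ_srs) = (1 − 2348/31166)·121.2/2348 = 0.047729545.
deff = 0.060176678 / 0.047729545 = 1.2608.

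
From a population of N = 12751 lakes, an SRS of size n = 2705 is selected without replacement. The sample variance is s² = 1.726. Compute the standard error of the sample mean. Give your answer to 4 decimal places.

0.0224

Under SRS without replacement, Var(ȳ) = (1 − f)·s²/n with f = n/N = 2705/12751 = 0.21214022.
Var(ȳ) = (1 − 0.21214022)·1.726/2705 = 0.78785978·6.3807763 × 10^-4 = 5.027157 × 10^-4.
SE(ȳ) = √(5.027157 × 10^-4) = 0.0224.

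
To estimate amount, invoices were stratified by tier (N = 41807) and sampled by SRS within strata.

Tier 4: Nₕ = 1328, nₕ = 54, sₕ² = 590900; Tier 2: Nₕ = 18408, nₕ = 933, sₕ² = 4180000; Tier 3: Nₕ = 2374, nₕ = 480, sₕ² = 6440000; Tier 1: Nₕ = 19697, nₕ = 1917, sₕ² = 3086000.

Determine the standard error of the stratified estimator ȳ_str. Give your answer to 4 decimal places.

Var(ȳ_str) = Σₕ Wₕ²(1 − fₕ)sₕ²/nₕ with Wₕ = Nₕ/N, N = 41807.
Tier 4: Wₕ = 0.03176502; term = 0.03176502²·(1 − 0.04066265)·590900/54 = 10.592287.
Tier 2: Wₕ = 0.44030904; term = 0.44030904²·(1 − 0.05068449)·4180000/933 = 824.5565.
Tier 3: Wₕ = 0.05678475; term = 0.05678475²·(1 − 0.20219040)·6440000/480 = 34.514955.
Tier 1: Wₕ = 0.47114120; term = 0.47114120²·(1 − 0.09732447)·3086000/1917 = 322.55787.
Sum = 1192.2216.
SE = √(1192.2216) = 34.5286.

34.5286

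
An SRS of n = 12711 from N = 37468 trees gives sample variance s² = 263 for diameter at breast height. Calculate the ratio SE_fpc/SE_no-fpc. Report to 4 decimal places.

f = n/N = 12711/37468 = 0.33924949.
SE_no-fpc = √(s²/n) = 0.14384276; SE_fpc = √((1−f)s²/n) = 0.11692484.
Ratio = √(1−f) = 0.81286561.

0.8129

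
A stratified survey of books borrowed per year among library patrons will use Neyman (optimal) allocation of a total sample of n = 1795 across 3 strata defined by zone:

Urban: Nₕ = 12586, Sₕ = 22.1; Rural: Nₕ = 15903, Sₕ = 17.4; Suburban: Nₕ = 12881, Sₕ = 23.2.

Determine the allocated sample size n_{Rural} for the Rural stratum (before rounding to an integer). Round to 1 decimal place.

Neyman allocation: nₕ = n·NₕSₕ / Σⱼ NⱼSⱼ.
Σ NⱼSⱼ = 12586·22.1 + 15903·17.4 + 12881·23.2 = 853702.
n_{Rural} = 1795·15903·17.4 / 853702 = 581.8.

581.8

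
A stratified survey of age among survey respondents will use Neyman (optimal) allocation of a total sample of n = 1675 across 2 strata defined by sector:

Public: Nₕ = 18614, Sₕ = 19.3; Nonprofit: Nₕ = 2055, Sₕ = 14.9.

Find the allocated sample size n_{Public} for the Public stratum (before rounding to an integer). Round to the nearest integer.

1543

Neyman allocation: nₕ = n·NₕSₕ / Σⱼ NⱼSⱼ.
Σ NⱼSⱼ = 18614·19.3 + 2055·14.9 = 389869.7.
n_{Public} = 1675·18614·19.3 / 389869.7 = 1543.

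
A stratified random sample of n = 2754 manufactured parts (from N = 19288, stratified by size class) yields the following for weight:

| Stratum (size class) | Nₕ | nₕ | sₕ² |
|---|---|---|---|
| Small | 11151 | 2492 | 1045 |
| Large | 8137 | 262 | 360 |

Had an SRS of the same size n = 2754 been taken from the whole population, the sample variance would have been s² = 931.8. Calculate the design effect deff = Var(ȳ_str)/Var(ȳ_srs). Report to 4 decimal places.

Var(ȳ_str) = Σ Wₕ²(1−fₕ)sₕ²/nₕ with Wₕ = Nₕ/19288:
  Small: (11151/19288)²·(1−2492/11151)·1045/2492 = 0.10883671
  Large: (8137/19288)²·(1−262/8137)·360/262 = 0.23666917
  → Var(ȳ_str) = 0.34550588.
Var(ȳ_srs) = (1 − 2754/19288)·931.8/2754 = 0.2900344.
deff = 0.34550588 / 0.2900344 = 1.1913.

1.1913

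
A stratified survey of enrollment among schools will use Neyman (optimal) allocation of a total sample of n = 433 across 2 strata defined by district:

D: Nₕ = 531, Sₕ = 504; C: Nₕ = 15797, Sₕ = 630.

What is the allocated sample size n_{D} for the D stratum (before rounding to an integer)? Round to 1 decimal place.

11.3

Neyman allocation: nₕ = n·NₕSₕ / Σⱼ NⱼSⱼ.
Σ NⱼSⱼ = 531·504 + 15797·630 = 1.0219734 × 10^7.
n_{D} = 433·531·504 / (1.0219734 × 10^7) = 11.3.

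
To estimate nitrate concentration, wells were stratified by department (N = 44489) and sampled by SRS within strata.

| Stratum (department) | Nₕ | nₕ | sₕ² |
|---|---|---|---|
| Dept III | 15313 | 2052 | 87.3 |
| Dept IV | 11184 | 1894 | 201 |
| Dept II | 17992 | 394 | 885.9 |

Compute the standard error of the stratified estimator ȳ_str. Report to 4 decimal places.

0.6080

Var(ȳ_str) = Σₕ Wₕ²(1 − fₕ)sₕ²/nₕ with Wₕ = Nₕ/N, N = 44489.
Dept III: Wₕ = 0.34419744; term = 0.34419744²·(1 − 0.13400379)·87.3/2052 = 0.0043648383.
Dept IV: Wₕ = 0.25138798; term = 0.25138798²·(1 − 0.16934907)·201/1894 = 0.0055708782.
Dept II: Wₕ = 0.40441457; term = 0.40441457²·(1 − 0.02189862)·885.9/394 = 0.359688.
Sum = 0.36962372.
SE = √(0.36962372) = 0.6080.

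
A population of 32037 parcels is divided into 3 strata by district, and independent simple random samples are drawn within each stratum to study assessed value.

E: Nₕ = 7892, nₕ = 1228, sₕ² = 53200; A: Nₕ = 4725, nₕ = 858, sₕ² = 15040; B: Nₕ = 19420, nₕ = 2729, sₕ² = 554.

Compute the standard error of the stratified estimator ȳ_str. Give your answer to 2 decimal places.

1.61

Var(ȳ_str) = Σₕ Wₕ²(1 − fₕ)sₕ²/nₕ with Wₕ = Nₕ/N, N = 32037.
E: Wₕ = 0.24634017; term = 0.24634017²·(1 − 0.15560061)·53200/1228 = 2.219891.
A: Wₕ = 0.14748572; term = 0.14748572²·(1 − 0.18158730)·15040/858 = 0.31205623.
B: Wₕ = 0.60617411; term = 0.60617411²·(1 − 0.14052523)·554/2729 = 0.064111233.
Sum = 2.5960585.
SE = √(2.5960585) = 1.61.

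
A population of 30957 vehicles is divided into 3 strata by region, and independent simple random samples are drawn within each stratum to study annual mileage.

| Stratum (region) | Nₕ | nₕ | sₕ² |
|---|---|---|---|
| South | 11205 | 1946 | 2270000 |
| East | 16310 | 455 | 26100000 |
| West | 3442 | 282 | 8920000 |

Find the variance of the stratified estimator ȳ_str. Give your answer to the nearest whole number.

15964

Var(ȳ_str) = Σₕ Wₕ²(1 − fₕ)sₕ²/nₕ with Wₕ = Nₕ/N, N = 30957.
South: Wₕ = 0.36195368; term = 0.36195368²·(1 − 0.17367247)·2270000/1946 = 126.28194.
East: Wₕ = 0.52685984; term = 0.52685984²·(1 − 0.02789700)·26100000/455 = 15478.597.
West: Wₕ = 0.11118648; term = 0.11118648²·(1 − 0.08192911)·8920000/282 = 359.00125.
Sum = 15963.88.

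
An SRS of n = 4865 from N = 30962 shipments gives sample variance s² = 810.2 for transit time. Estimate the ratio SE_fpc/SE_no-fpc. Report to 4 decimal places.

f = n/N = 4865/30962 = 0.15712809.
SE_no-fpc = √(s²/n) = 0.40808882; SE_fpc = √((1−f)s²/n) = 0.37465841.
Ratio = √(1−f) = 0.91808056.

0.9181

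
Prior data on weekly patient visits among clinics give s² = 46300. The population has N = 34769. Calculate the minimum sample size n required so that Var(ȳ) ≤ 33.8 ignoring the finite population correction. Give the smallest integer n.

1370

Without fpc, n₀ = s²/D = 46300/33.8 = 1369.8225.
Rounding up, n = 1370.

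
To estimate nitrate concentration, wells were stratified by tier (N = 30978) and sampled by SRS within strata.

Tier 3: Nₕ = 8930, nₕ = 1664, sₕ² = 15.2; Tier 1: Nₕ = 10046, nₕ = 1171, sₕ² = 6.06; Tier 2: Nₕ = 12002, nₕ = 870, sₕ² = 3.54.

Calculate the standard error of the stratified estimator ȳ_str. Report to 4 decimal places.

0.0408

Var(ȳ_str) = Σₕ Wₕ²(1 − fₕ)sₕ²/nₕ with Wₕ = Nₕ/N, N = 30978.
Tier 3: Wₕ = 0.28826909; term = 0.28826909²·(1 − 0.18633819)·15.2/1664 = 6.1763282 × 10^-4.
Tier 1: Wₕ = 0.32429466; term = 0.32429466²·(1 − 0.11656381)·6.06/1171 = 4.808067 × 10^-4.
Tier 2: Wₕ = 0.38743625; term = 0.38743625²·(1 − 0.07248792)·3.54/870 = 5.6650543 × 10^-4.
Sum = 0.001664945.
SE = √(0.001664945) = 0.0408.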